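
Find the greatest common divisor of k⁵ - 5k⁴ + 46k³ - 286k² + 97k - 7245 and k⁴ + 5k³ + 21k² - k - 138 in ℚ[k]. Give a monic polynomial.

k² + 4k + 23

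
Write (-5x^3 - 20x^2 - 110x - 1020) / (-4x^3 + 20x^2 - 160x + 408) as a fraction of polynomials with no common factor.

Euclidean algorithm in ℚ[x]:
  -5x^3 - 20x^2 - 110x - 1020 = (5/4)(-4x^3 + 20x^2 - 160x + 408) + (-45x^2 + 90x - 1530)
  -4x^3 + 20x^2 - 160x + 408 = ((4/45)x - 4/15)(-45x^2 + 90x - 1530) + (0)
Last nonzero remainder: -45x^2 + 90x - 1530. Dividing through by -45 gives the monic gcd x^2 - 2x + 34.
Cancel x^2 - 2x + 34 from numerator and denominator to get the reduced form.

(5x + 30)/(4x - 12)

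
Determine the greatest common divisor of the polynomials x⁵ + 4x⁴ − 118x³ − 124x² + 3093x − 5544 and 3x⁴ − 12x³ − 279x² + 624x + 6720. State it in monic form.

x² − x − 56

Euclidean algorithm in ℚ[x]:
  x⁵ + 4x⁴ − 118x³ − 124x² + 3093x − 5544 = ((1/3)x + 8/3)(3x⁴ − 12x³ − 279x² + 624x + 6720) + (7x³ + 412x² − 811x − 23464)
  3x⁴ − 12x³ − 279x² + 624x + 6720 = ((3/7)x − 1320/49)(7x³ + 412x² − 811x − 23464) + ((547200/49)x² − (547200/49)x − 4377600/7)
  7x³ + 412x² − 811x − 23464 = ((343/547200)x + 20531/547200)((547200/49)x² − (547200/49)x − 4377600/7) + (0)
Last nonzero remainder: (547200/49)x² − (547200/49)x − 4377600/7. Dividing through by 547200/49 gives the monic gcd x² − x − 56.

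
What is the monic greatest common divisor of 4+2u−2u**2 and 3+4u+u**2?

Euclidean algorithm in ℚ[u]:
  −2u**2+2u+4 = (−2)(u**2+4u+3) + (10u+10)
  u**2+4u+3 = ((1/10)u+3/10)(10u+10) + (0)
Last nonzero remainder: 10u+10. Dividing through by 10 gives the monic gcd u+1.

1+u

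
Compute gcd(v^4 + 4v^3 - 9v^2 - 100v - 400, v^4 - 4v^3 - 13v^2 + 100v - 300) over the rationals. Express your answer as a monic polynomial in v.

Repeated division with remainder:
  v^4 + 4v^3 - 9v^2 - 100v - 400 = (v^4 - 4v^3 - 13v^2 + 100v - 300) + (8v^3 + 4v^2 - 200v - 100)
  v^4 - 4v^3 - 13v^2 + 100v - 300 = ((1/8)v - 9/16)(8v^3 + 4v^2 - 200v - 100) + ((57/4)v^2 - 1425/4)
  8v^3 + 4v^2 - 200v - 100 = ((32/57)v + 16/57)((57/4)v^2 - 1425/4) + (0)
Last nonzero remainder: (57/4)v^2 - 1425/4. Dividing through by 57/4 gives the monic gcd v^2 - 25.

v^2 - 25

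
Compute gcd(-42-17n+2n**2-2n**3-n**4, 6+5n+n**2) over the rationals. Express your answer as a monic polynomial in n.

6+5n+n**2

Euclidean algorithm in ℚ[n]:
  -n**4-2n**3+2n**2-17n-42 = (-n**2+3n-7)(n**2+5n+6) + (0)
The last nonzero remainder n**2+5n+6 is already monic.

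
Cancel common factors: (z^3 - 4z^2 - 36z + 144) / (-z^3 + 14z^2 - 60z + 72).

(-z^2 - 2z + 24)/(z^2 - 8z + 12)

Repeated division with remainder:
  z^3 - 4z^2 - 36z + 144 = (-1)(-z^3 + 14z^2 - 60z + 72) + (10z^2 - 96z + 216)
  -z^3 + 14z^2 - 60z + 72 = (-(1/10)z + 11/25)(10z^2 - 96z + 216) + ((96/25)z - 576/25)
  10z^2 - 96z + 216 = ((125/48)z - 75/8)((96/25)z - 576/25) + (0)
Last nonzero remainder: (96/25)z - 576/25. Dividing through by 96/25 gives the monic gcd z - 6.
Cancel z - 6 from numerator and denominator to get the reduced form.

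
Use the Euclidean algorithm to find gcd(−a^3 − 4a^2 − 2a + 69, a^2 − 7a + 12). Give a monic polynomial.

Apply the Euclidean algorithm:
  −a^3 − 4a^2 − 2a + 69 = (−a − 11)(a^2 − 7a + 12) + (−67a + 201)
  a^2 − 7a + 12 = (−(1/67)a + 4/67)(−67a + 201) + (0)
Last nonzero remainder: −67a + 201. Dividing through by −67 gives the monic gcd a − 3.

a − 3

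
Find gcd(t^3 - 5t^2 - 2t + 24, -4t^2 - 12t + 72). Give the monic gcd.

t - 3

Apply the Euclidean algorithm:
  t^3 - 5t^2 - 2t + 24 = (-(1/4)t + 2)(-4t^2 - 12t + 72) + (40t - 120)
  -4t^2 - 12t + 72 = (-(1/10)t - 3/5)(40t - 120) + (0)
Last nonzero remainder: 40t - 120. Dividing through by 40 gives the monic gcd t - 3.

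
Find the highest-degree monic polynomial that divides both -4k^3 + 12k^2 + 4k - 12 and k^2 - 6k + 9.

Apply the Euclidean algorithm:
  -4k^3 + 12k^2 + 4k - 12 = (-4k - 12)(k^2 - 6k + 9) + (-32k + 96)
  k^2 - 6k + 9 = (-(1/32)k + 3/32)(-32k + 96) + (0)
Last nonzero remainder: -32k + 96. Dividing through by -32 gives the monic gcd k - 3.

k - 3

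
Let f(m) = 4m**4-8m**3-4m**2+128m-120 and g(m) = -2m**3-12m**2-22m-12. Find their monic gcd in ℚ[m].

By polynomial division,
  4m**4-8m**3-4m**2+128m-120 = (-2m+16)(-2m**3-12m**2-22m-12) + (144m**2+456m+72)
  -2m**3-12m**2-22m-12 = (-(1/72)m-17/432)(144m**2+456m+72) + (-(55/18)m-55/6)
  144m**2+456m+72 = (-(2592/55)m-432/55)(-(55/18)m-55/6) + (0)
Last nonzero remainder: -(55/18)m-55/6. Dividing through by -55/18 gives the monic gcd m+3.

m+3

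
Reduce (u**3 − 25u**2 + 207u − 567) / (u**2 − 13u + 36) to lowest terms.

(u**2 − 16u + 63)/(u − 4)

By polynomial division,
  u**3 − 25u**2 + 207u − 567 = (u − 12)(u**2 − 13u + 36) + (15u − 135)
  u**2 − 13u + 36 = ((1/15)u − 4/15)(15u − 135) + (0)
Last nonzero remainder: 15u − 135. Dividing through by 15 gives the monic gcd u − 9.
Cancel u − 9 from numerator and denominator to get the reduced form.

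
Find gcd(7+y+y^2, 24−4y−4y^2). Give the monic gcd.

1

Apply the Euclidean algorithm:
  y^2+y+7 = (−1/4)(−4y^2−4y+24) + (13)
  −4y^2−4y+24 = (−(4/13)y^2−(4/13)y+24/13)(13) + (0)
The last nonzero remainder is the constant 13, so the polynomials are coprime and gcd = 1.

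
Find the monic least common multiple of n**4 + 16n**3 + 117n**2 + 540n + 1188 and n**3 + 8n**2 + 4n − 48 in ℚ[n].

n**6 + 18n**5 + 141n**4 + 646n**3 + 1332n**2 − 1944n − 9504

Repeated division with remainder:
  n**4 + 16n**3 + 117n**2 + 540n + 1188 = (n + 8)(n**3 + 8n**2 + 4n − 48) + (49n**2 + 556n + 1572)
  n**3 + 8n**2 + 4n − 48 = ((1/49)n − 164/2401)(49n**2 + 556n + 1572) + ((23760/2401)n + 142560/2401)
  49n**2 + 556n + 1572 = ((117649/23760)n + 314531/11880)((23760/2401)n + 142560/2401) + (0)
Last nonzero remainder: (23760/2401)n + 142560/2401. Dividing through by 23760/2401 gives the monic gcd n + 6.
Then lcm(f, g) = f·g / gcd(f, g); expanding and making the result monic gives the answer.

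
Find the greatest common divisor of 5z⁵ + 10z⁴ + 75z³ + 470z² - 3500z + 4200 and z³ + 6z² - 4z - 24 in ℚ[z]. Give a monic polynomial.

z² + 4z - 12

Euclidean algorithm in ℚ[z]:
  5z⁵ + 10z⁴ + 75z³ + 470z² - 3500z + 4200 = (5z² - 20z + 215)(z³ + 6z² - 4z - 24) + (-780z² - 3120z + 9360)
  z³ + 6z² - 4z - 24 = (-(1/780)z - 1/390)(-780z² - 3120z + 9360) + (0)
Last nonzero remainder: -780z² - 3120z + 9360. Dividing through by -780 gives the monic gcd z² + 4z - 12.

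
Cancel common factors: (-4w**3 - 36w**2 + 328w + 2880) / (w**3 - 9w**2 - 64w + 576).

(-4w - 40)/(w - 8)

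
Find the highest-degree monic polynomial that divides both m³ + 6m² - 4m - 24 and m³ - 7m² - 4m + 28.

Apply the Euclidean algorithm:
  m³ + 6m² - 4m - 24 = (m³ - 7m² - 4m + 28) + (13m² - 52)
  m³ - 7m² - 4m + 28 = ((1/13)m - 7/13)(13m² - 52) + (0)
Last nonzero remainder: 13m² - 52. Dividing through by 13 gives the monic gcd m² - 4.

m² - 4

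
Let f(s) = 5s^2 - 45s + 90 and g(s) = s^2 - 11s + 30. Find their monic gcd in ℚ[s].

s - 6

Apply the Euclidean algorithm:
  5s^2 - 45s + 90 = (5)(s^2 - 11s + 30) + (10s - 60)
  s^2 - 11s + 30 = ((1/10)s - 1/2)(10s - 60) + (0)
Last nonzero remainder: 10s - 60. Dividing through by 10 gives the monic gcd s - 6.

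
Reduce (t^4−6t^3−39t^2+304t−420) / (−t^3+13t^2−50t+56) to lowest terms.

(−t^3+4t^2+47t−210)/(t^2−11t+28)

Apply the Euclidean algorithm:
  t^4−6t^3−39t^2+304t−420 = (−t−7)(−t^3+13t^2−50t+56) + (2t^2+10t−28)
  −t^3+13t^2−50t+56 = (−(1/2)t+9)(2t^2+10t−28) + (−154t+308)
  2t^2+10t−28 = (−(1/77)t−1/11)(−154t+308) + (0)
Last nonzero remainder: −154t+308. Dividing through by −154 gives the monic gcd t−2.
Cancel t−2 from numerator and denominator to get the reduced form.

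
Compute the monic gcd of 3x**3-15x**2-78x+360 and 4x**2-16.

1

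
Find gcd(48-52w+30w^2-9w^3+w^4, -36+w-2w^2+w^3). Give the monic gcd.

-4+w

By polynomial division,
  w^4-9w^3+30w^2-52w+48 = (w-7)(w^3-2w^2+w-36) + (15w^2-9w-204)
  w^3-2w^2+w-36 = ((1/15)w-7/75)(15w^2-9w-204) + ((344/25)w-1376/25)
  15w^2-9w-204 = ((375/344)w+1275/344)((344/25)w-1376/25) + (0)
Last nonzero remainder: (344/25)w-1376/25. Dividing through by 344/25 gives the monic gcd w-4.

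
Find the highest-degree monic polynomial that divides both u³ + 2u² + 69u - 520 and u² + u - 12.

Euclidean algorithm in ℚ[u]:
  u³ + 2u² + 69u - 520 = (u + 1)(u² + u - 12) + (80u - 508)
  u² + u - 12 = ((1/80)u + 147/1600)(80u - 508) + (13869/400)
  80u - 508 = ((32000/13869)u - 203200/13869)(13869/400) + (0)
The last nonzero remainder is the constant 13869/400, so the polynomials are coprime and gcd = 1.

1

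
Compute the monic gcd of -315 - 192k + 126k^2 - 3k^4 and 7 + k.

7 + k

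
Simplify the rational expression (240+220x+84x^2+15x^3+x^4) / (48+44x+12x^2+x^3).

(10+5x+x^2)/(2+x)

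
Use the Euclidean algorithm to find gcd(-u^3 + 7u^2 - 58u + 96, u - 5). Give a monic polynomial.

1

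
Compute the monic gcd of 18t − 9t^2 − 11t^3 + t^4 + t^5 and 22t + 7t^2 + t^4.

2t + t^2

Euclidean algorithm in ℚ[t]:
  t^5 + t^4 − 11t^3 − 9t^2 + 18t = (t + 1)(t^4 + 7t^2 + 22t) + (−18t^3 − 38t^2 − 4t)
  t^4 + 7t^2 + 22t = (−(1/18)t + 19/162)(−18t^3 − 38t^2 − 4t) + ((910/81)t^2 + (1820/81)t)
  −18t^3 − 38t^2 − 4t = (−(729/455)t − 81/455)((910/81)t^2 + (1820/81)t) + (0)
Last nonzero remainder: (910/81)t^2 + (1820/81)t. Dividing through by 910/81 gives the monic gcd t^2 + 2t.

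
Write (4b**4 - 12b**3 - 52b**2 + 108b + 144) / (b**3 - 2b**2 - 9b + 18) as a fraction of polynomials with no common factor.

(4b**2 - 12b - 16)/(b - 2)

Apply the Euclidean algorithm:
  4b**4 - 12b**3 - 52b**2 + 108b + 144 = (4b - 4)(b**3 - 2b**2 - 9b + 18) + (-24b**2 + 216)
  b**3 - 2b**2 - 9b + 18 = (-(1/24)b + 1/12)(-24b**2 + 216) + (0)
Last nonzero remainder: -24b**2 + 216. Dividing through by -24 gives the monic gcd b**2 - 9.
Cancel b**2 - 9 from numerator and denominator to get the reduced form.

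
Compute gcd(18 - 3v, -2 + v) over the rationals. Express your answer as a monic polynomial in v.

1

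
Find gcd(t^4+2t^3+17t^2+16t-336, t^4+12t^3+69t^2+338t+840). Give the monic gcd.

t^2+t+28

By polynomial division,
  t^4+2t^3+17t^2+16t-336 = (t^4+12t^3+69t^2+338t+840) + (-10t^3-52t^2-322t-1176)
  t^4+12t^3+69t^2+338t+840 = (-(1/10)t-17/25)(-10t^3-52t^2-322t-1176) + ((36/25)t^2+(36/25)t+1008/25)
  -10t^3-52t^2-322t-1176 = (-(125/18)t-175/6)((36/25)t^2+(36/25)t+1008/25) + (0)
Last nonzero remainder: (36/25)t^2+(36/25)t+1008/25. Dividing through by 36/25 gives the monic gcd t^2+t+28.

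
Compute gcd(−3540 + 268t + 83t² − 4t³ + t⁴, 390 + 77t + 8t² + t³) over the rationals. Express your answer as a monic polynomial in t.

6 + t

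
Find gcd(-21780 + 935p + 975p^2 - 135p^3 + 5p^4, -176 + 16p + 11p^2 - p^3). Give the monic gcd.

-44 - 7p + p^2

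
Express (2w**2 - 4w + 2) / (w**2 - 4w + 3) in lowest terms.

Repeated division with remainder:
  2w**2 - 4w + 2 = (2)(w**2 - 4w + 3) + (4w - 4)
  w**2 - 4w + 3 = ((1/4)w - 3/4)(4w - 4) + (0)
Last nonzero remainder: 4w - 4. Dividing through by 4 gives the monic gcd w - 1.
Cancel w - 1 from numerator and denominator to get the reduced form.

(2w - 2)/(w - 3)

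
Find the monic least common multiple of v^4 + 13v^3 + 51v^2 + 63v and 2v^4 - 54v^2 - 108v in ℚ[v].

v^5 + 7v^4 - 27v^3 - 243v^2 - 378v

Repeated division with remainder:
  v^4 + 13v^3 + 51v^2 + 63v = (1/2)(2v^4 - 54v^2 - 108v) + (13v^3 + 78v^2 + 117v)
  2v^4 - 54v^2 - 108v = ((2/13)v - 12/13)(13v^3 + 78v^2 + 117v) + (0)
Last nonzero remainder: 13v^3 + 78v^2 + 117v. Dividing through by 13 gives the monic gcd v^3 + 6v^2 + 9v.
Then lcm(f, g) = f·g / gcd(f, g); expanding and making the result monic gives the answer.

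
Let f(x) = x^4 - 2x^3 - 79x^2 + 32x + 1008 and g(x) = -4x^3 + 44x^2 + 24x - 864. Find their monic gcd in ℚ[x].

x^2 - 5x - 36

Euclidean algorithm in ℚ[x]:
  x^4 - 2x^3 - 79x^2 + 32x + 1008 = (-(1/4)x - 9/4)(-4x^3 + 44x^2 + 24x - 864) + (26x^2 - 130x - 936)
  -4x^3 + 44x^2 + 24x - 864 = (-(2/13)x + 12/13)(26x^2 - 130x - 936) + (0)
Last nonzero remainder: 26x^2 - 130x - 936. Dividing through by 26 gives the monic gcd x^2 - 5x - 36.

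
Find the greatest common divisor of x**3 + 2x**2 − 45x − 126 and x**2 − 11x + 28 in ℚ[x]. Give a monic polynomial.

x − 7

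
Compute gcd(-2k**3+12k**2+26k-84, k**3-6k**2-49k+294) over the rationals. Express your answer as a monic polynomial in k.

k-7

Euclidean algorithm in ℚ[k]:
  -2k**3+12k**2+26k-84 = (-2)(k**3-6k**2-49k+294) + (-72k+504)
  k**3-6k**2-49k+294 = (-(1/72)k**2-(1/72)k+7/12)(-72k+504) + (0)
Last nonzero remainder: -72k+504. Dividing through by -72 gives the monic gcd k-7.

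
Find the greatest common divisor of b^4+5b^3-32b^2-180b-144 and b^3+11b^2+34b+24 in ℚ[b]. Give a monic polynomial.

Apply the Euclidean algorithm:
  b^4+5b^3-32b^2-180b-144 = (b-6)(b^3+11b^2+34b+24) + (0)
The last nonzero remainder b^3+11b^2+34b+24 is already monic.

b^3+11b^2+34b+24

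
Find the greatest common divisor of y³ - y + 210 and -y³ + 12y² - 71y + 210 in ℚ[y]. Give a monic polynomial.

y² - 6y + 35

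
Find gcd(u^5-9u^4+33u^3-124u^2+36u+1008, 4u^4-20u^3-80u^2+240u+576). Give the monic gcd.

u^3-8u^2+4u+48

Repeated division with remainder:
  u^5-9u^4+33u^3-124u^2+36u+1008 = ((1/4)u-1)(4u^4-20u^3-80u^2+240u+576) + (33u^3-264u^2+132u+1584)
  4u^4-20u^3-80u^2+240u+576 = ((4/33)u+4/11)(33u^3-264u^2+132u+1584) + (0)
Last nonzero remainder: 33u^3-264u^2+132u+1584. Dividing through by 33 gives the monic gcd u^3-8u^2+4u+48.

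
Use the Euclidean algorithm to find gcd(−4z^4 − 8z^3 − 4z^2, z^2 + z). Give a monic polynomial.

Euclidean algorithm in ℚ[z]:
  −4z^4 − 8z^3 − 4z^2 = (−4z^2 − 4z)(z^2 + z) + (0)
The last nonzero remainder z^2 + z is already monic.

z^2 + z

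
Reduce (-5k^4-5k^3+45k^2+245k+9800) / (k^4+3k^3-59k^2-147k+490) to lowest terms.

(-5k^2-5k-200)/(k^2+3k-10)

Repeated division with remainder:
  -5k^4-5k^3+45k^2+245k+9800 = (-5)(k^4+3k^3-59k^2-147k+490) + (10k^3-250k^2-490k+12250)
  k^4+3k^3-59k^2-147k+490 = ((1/10)k+14/5)(10k^3-250k^2-490k+12250) + (690k^2-33810)
  10k^3-250k^2-490k+12250 = ((1/69)k-25/69)(690k^2-33810) + (0)
Last nonzero remainder: 690k^2-33810. Dividing through by 690 gives the monic gcd k^2-49.
Cancel k^2-49 from numerator and denominator to get the reduced form.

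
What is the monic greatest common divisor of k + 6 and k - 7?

Euclidean algorithm in ℚ[k]:
  k + 6 = (k - 7) + (13)
  k - 7 = ((1/13)k - 7/13)(13) + (0)
The last nonzero remainder is the constant 13, so the polynomials are coprime and gcd = 1.

1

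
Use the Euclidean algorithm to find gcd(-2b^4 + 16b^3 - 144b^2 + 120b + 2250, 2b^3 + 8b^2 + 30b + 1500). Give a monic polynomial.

b^2 - 6b + 75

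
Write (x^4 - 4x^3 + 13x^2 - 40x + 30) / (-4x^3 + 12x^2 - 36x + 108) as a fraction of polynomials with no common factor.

By polynomial division,
  x^4 - 4x^3 + 13x^2 - 40x + 30 = (-(1/4)x + 1/4)(-4x^3 + 12x^2 - 36x + 108) + (x^2 - 4x + 3)
  -4x^3 + 12x^2 - 36x + 108 = (-4x - 4)(x^2 - 4x + 3) + (-40x + 120)
  x^2 - 4x + 3 = (-(1/40)x + 1/40)(-40x + 120) + (0)
Last nonzero remainder: -40x + 120. Dividing through by -40 gives the monic gcd x - 3.
Cancel x - 3 from numerator and denominator to get the reduced form.

(-x^3 + x^2 - 10x + 10)/(4x^2 + 36)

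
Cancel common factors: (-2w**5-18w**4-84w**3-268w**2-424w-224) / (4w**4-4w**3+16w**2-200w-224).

(-w**2-6w-8)/(2w-8)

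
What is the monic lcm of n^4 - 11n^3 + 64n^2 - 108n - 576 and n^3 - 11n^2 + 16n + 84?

n^5 - 18n^4 + 141n^3 - 556n^2 + 180n + 4032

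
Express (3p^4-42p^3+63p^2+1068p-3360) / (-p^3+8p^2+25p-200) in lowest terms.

Repeated division with remainder:
  3p^4-42p^3+63p^2+1068p-3360 = (-3p+18)(-p^3+8p^2+25p-200) + (-6p^2+18p+240)
  -p^3+8p^2+25p-200 = ((1/6)p-5/6)(-6p^2+18p+240) + (0)
Last nonzero remainder: -6p^2+18p+240. Dividing through by -6 gives the monic gcd p^2-3p-40.
Cancel p^2-3p-40 from numerator and denominator to get the reduced form.

(-3p^2+33p-84)/(p-5)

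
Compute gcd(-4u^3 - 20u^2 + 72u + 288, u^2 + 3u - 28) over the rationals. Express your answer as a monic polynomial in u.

u - 4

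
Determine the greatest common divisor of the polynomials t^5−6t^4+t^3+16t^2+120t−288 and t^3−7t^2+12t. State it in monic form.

t^2−7t+12

Euclidean algorithm in ℚ[t]:
  t^5−6t^4+t^3+16t^2+120t−288 = (t^2+t−4)(t^3−7t^2+12t) + (−24t^2+168t−288)
  t^3−7t^2+12t = (−(1/24)t)(−24t^2+168t−288) + (0)
Last nonzero remainder: −24t^2+168t−288. Dividing through by −24 gives the monic gcd t^2−7t+12.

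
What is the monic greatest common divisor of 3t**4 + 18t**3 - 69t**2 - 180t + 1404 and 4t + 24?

t + 6

Apply the Euclidean algorithm:
  3t**4 + 18t**3 - 69t**2 - 180t + 1404 = ((3/4)t**3 - (69/4)t + 117/2)(4t + 24) + (0)
Last nonzero remainder: 4t + 24. Dividing through by 4 gives the monic gcd t + 6.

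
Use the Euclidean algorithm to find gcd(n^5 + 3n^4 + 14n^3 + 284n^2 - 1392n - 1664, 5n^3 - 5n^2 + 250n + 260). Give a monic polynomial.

n^3 - n^2 + 50n + 52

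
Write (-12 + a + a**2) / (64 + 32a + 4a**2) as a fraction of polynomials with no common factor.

Euclidean algorithm in ℚ[a]:
  a**2 + a - 12 = (1/4)(4a**2 + 32a + 64) + (-7a - 28)
  4a**2 + 32a + 64 = (-(4/7)a - 16/7)(-7a - 28) + (0)
Last nonzero remainder: -7a - 28. Dividing through by -7 gives the monic gcd a + 4.
Cancel a + 4 from numerator and denominator to get the reduced form.

(-3 + a)/(16 + 4a)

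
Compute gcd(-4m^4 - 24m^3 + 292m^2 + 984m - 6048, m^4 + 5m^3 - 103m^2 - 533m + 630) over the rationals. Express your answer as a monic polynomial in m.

m^2 + 16m + 63

Euclidean algorithm in ℚ[m]:
  -4m^4 - 24m^3 + 292m^2 + 984m - 6048 = (-4)(m^4 + 5m^3 - 103m^2 - 533m + 630) + (-4m^3 - 120m^2 - 1148m - 3528)
  m^4 + 5m^3 - 103m^2 - 533m + 630 = (-(1/4)m + 25/4)(-4m^3 - 120m^2 - 1148m - 3528) + (360m^2 + 5760m + 22680)
  -4m^3 - 120m^2 - 1148m - 3528 = (-(1/90)m - 7/45)(360m^2 + 5760m + 22680) + (0)
Last nonzero remainder: 360m^2 + 5760m + 22680. Dividing through by 360 gives the monic gcd m^2 + 16m + 63.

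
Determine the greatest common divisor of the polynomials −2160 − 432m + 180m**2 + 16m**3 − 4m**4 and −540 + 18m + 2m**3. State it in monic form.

By polynomial division,
  −4m**4 + 16m**3 + 180m**2 − 432m − 2160 = (−2m + 8)(2m**3 + 18m − 540) + (216m**2 − 1656m + 2160)
  2m**3 + 18m − 540 = ((1/108)m + 23/324)(216m**2 − 1656m + 2160) + ((1040/9)m − 2080/3)
  216m**2 − 1656m + 2160 = ((243/130)m − 81/26)((1040/9)m − 2080/3) + (0)
Last nonzero remainder: (1040/9)m − 2080/3. Dividing through by 1040/9 gives the monic gcd m − 6.

−6 + m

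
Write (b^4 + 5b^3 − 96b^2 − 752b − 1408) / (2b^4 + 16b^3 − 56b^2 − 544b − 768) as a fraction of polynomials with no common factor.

By polynomial division,
  b^4 + 5b^3 − 96b^2 − 752b − 1408 = (1/2)(2b^4 + 16b^3 − 56b^2 − 544b − 768) + (−3b^3 − 68b^2 − 480b − 1024)
  2b^4 + 16b^3 − 56b^2 − 544b − 768 = (−(2/3)b + 88/9)(−3b^3 − 68b^2 − 480b − 1024) + ((2600/9)b^2 + (10400/3)b + 83200/9)
  −3b^3 − 68b^2 − 480b − 1024 = (−(27/2600)b − 36/325)((2600/9)b^2 + (10400/3)b + 83200/9) + (0)
Last nonzero remainder: (2600/9)b^2 + (10400/3)b + 83200/9. Dividing through by 2600/9 gives the monic gcd b^2 + 12b + 32.
Cancel b^2 + 12b + 32 from numerator and denominator to get the reduced form.

(b^2 − 7b − 44)/(2b^2 − 8b − 24)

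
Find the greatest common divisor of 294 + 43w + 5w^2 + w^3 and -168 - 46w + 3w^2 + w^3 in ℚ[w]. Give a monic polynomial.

Repeated division with remainder:
  w^3 + 5w^2 + 43w + 294 = (w^3 + 3w^2 - 46w - 168) + (2w^2 + 89w + 462)
  w^3 + 3w^2 - 46w - 168 = ((1/2)w - 83/4)(2w^2 + 89w + 462) + ((6279/4)w + 18837/2)
  2w^2 + 89w + 462 = ((8/6279)w + 44/897)((6279/4)w + 18837/2) + (0)
Last nonzero remainder: (6279/4)w + 18837/2. Dividing through by 6279/4 gives the monic gcd w + 6.

6 + w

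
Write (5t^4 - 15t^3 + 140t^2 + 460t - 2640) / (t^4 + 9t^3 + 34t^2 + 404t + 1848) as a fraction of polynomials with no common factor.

(5t^2 + 5t - 60)/(t^2 + 13t + 42)

By polynomial division,
  5t^4 - 15t^3 + 140t^2 + 460t - 2640 = (5)(t^4 + 9t^3 + 34t^2 + 404t + 1848) + (-60t^3 - 30t^2 - 1560t - 11880)
  t^4 + 9t^3 + 34t^2 + 404t + 1848 = (-(1/60)t - 17/120)(-60t^3 - 30t^2 - 1560t - 11880) + ((15/4)t^2 - 15t + 165)
  -60t^3 - 30t^2 - 1560t - 11880 = (-16t - 72)((15/4)t^2 - 15t + 165) + (0)
Last nonzero remainder: (15/4)t^2 - 15t + 165. Dividing through by 15/4 gives the monic gcd t^2 - 4t + 44.
Cancel t^2 - 4t + 44 from numerator and denominator to get the reduced form.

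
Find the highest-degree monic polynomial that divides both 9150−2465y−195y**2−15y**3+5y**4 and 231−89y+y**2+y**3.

−3+y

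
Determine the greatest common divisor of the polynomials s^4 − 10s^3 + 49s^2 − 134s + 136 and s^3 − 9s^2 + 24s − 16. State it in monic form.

s − 4

Apply the Euclidean algorithm:
  s^4 − 10s^3 + 49s^2 − 134s + 136 = (s − 1)(s^3 − 9s^2 + 24s − 16) + (16s^2 − 94s + 120)
  s^3 − 9s^2 + 24s − 16 = ((1/16)s − 25/128)(16s^2 − 94s + 120) + (−(119/64)s + 119/16)
  16s^2 − 94s + 120 = (−(1024/119)s + 1920/119)(−(119/64)s + 119/16) + (0)
Last nonzero remainder: −(119/64)s + 119/16. Dividing through by −119/64 gives the monic gcd s − 4.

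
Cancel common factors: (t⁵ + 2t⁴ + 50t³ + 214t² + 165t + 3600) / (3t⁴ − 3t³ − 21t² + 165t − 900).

(t² − t + 48)/(3t − 12)

Euclidean algorithm in ℚ[t]:
  t⁵ + 2t⁴ + 50t³ + 214t² + 165t + 3600 = ((1/3)t + 1)(3t⁴ − 3t³ − 21t² + 165t − 900) + (60t³ + 180t² + 300t + 4500)
  3t⁴ − 3t³ − 21t² + 165t − 900 = ((1/20)t − 1/5)(60t³ + 180t² + 300t + 4500) + (0)
Last nonzero remainder: 60t³ + 180t² + 300t + 4500. Dividing through by 60 gives the monic gcd t³ + 3t² + 5t + 75.
Cancel t³ + 3t² + 5t + 75 from numerator and denominator to get the reduced form.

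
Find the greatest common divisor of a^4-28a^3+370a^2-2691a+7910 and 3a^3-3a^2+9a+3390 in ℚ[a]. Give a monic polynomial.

Apply the Euclidean algorithm:
  a^4-28a^3+370a^2-2691a+7910 = ((1/3)a-9)(3a^3-3a^2+9a+3390) + (340a^2-3740a+38420)
  3a^3-3a^2+9a+3390 = ((3/340)a+3/34)(340a^2-3740a+38420) + (0)
Last nonzero remainder: 340a^2-3740a+38420. Dividing through by 340 gives the monic gcd a^2-11a+113.

a^2-11a+113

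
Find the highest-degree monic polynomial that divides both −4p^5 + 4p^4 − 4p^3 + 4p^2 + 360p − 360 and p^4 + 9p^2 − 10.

p^3 − p^2 + 10p − 10

Apply the Euclidean algorithm:
  −4p^5 + 4p^4 − 4p^3 + 4p^2 + 360p − 360 = (−4p + 4)(p^4 + 9p^2 − 10) + (32p^3 − 32p^2 + 320p − 320)
  p^4 + 9p^2 − 10 = ((1/32)p + 1/32)(32p^3 − 32p^2 + 320p − 320) + (0)
Last nonzero remainder: 32p^3 − 32p^2 + 320p − 320. Dividing through by 32 gives the monic gcd p^3 − p^2 + 10p − 10.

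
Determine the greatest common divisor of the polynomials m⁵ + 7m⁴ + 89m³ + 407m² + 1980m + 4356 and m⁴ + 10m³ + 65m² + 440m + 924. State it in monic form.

m³ + 3m² + 44m + 132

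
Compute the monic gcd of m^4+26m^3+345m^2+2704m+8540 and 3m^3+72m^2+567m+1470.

By polynomial division,
  m^4+26m^3+345m^2+2704m+8540 = ((1/3)m+2/3)(3m^3+72m^2+567m+1470) + (108m^2+1836m+7560)
  3m^3+72m^2+567m+1470 = ((1/36)m+7/36)(108m^2+1836m+7560) + (0)
Last nonzero remainder: 108m^2+1836m+7560. Dividing through by 108 gives the monic gcd m^2+17m+70.

m^2+17m+70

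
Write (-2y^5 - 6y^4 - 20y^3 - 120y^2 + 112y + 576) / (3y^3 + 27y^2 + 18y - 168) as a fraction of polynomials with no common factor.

(-2y^3 - 2y^2 - 32y - 72)/(3y + 21)

Euclidean algorithm in ℚ[y]:
  -2y^5 - 6y^4 - 20y^3 - 120y^2 + 112y + 576 = (-(2/3)y^2 + 4y - 116/3)(3y^3 + 27y^2 + 18y - 168) + (740y^2 + 1480y - 5920)
  3y^3 + 27y^2 + 18y - 168 = ((3/740)y + 21/740)(740y^2 + 1480y - 5920) + (0)
Last nonzero remainder: 740y^2 + 1480y - 5920. Dividing through by 740 gives the monic gcd y^2 + 2y - 8.
Cancel y^2 + 2y - 8 from numerator and denominator to get the reduced form.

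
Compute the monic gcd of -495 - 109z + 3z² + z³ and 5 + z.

Apply the Euclidean algorithm:
  z³ + 3z² - 109z - 495 = (z² - 2z - 99)(z + 5) + (0)
The last nonzero remainder z + 5 is already monic.

5 + z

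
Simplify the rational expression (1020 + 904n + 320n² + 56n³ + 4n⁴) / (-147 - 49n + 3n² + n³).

(340 + 188n + 44n² + 4n³)/(-49 + n²)

Apply the Euclidean algorithm:
  4n⁴ + 56n³ + 320n² + 904n + 1020 = (4n + 44)(n³ + 3n² - 49n - 147) + (384n² + 3648n + 7488)
  n³ + 3n² - 49n - 147 = ((1/384)n - 13/768)(384n² + 3648n + 7488) + (-(27/4)n - 81/4)
  384n² + 3648n + 7488 = (-(512/9)n - 3328/9)(-(27/4)n - 81/4) + (0)
Last nonzero remainder: -(27/4)n - 81/4. Dividing through by -27/4 gives the monic gcd n + 3.
Cancel n + 3 from numerator and denominator to get the reduced form.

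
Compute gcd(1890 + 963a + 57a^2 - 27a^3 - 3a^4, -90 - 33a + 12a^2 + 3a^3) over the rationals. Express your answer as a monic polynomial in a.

5 + a

Repeated division with remainder:
  -3a^4 - 27a^3 + 57a^2 + 963a + 1890 = (-a - 5)(3a^3 + 12a^2 - 33a - 90) + (84a^2 + 708a + 1440)
  3a^3 + 12a^2 - 33a - 90 = ((1/28)a - 31/196)(84a^2 + 708a + 1440) + ((1350/49)a + 6750/49)
  84a^2 + 708a + 1440 = ((686/225)a + 784/75)((1350/49)a + 6750/49) + (0)
Last nonzero remainder: (1350/49)a + 6750/49. Dividing through by 1350/49 gives the monic gcd a + 5.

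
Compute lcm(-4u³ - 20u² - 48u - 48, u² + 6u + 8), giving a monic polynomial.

By polynomial division,
  -4u³ - 20u² - 48u - 48 = (-4u + 4)(u² + 6u + 8) + (-40u - 80)
  u² + 6u + 8 = (-(1/40)u - 1/10)(-40u - 80) + (0)
Last nonzero remainder: -40u - 80. Dividing through by -40 gives the monic gcd u + 2.
Then lcm(f, g) = f·g / gcd(f, g); expanding and making the result monic gives the answer.

u⁴ + 9u³ + 32u² + 60u + 48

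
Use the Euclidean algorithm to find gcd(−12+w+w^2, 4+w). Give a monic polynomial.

4+w

Repeated division with remainder:
  w^2+w−12 = (w−3)(w+4) + (0)
The last nonzero remainder w+4 is already monic.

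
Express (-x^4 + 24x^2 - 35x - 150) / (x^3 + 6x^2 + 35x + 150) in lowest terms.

(-x^3 + 5x^2 - x - 30)/(x^2 + x + 30)

Euclidean algorithm in ℚ[x]:
  -x^4 + 24x^2 - 35x - 150 = (-x + 6)(x^3 + 6x^2 + 35x + 150) + (23x^2 - 95x - 1050)
  x^3 + 6x^2 + 35x + 150 = ((1/23)x + 233/529)(23x^2 - 95x - 1050) + ((64800/529)x + 324000/529)
  23x^2 - 95x - 1050 = ((12167/64800)x - 3703/2160)((64800/529)x + 324000/529) + (0)
Last nonzero remainder: (64800/529)x + 324000/529. Dividing through by 64800/529 gives the monic gcd x + 5.
Cancel x + 5 from numerator and denominator to get the reduced form.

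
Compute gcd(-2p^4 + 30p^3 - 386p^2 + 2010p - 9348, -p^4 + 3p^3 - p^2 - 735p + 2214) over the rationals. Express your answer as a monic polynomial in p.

Repeated division with remainder:
  -2p^4 + 30p^3 - 386p^2 + 2010p - 9348 = (2)(-p^4 + 3p^3 - p^2 - 735p + 2214) + (24p^3 - 384p^2 + 3480p - 13776)
  -p^4 + 3p^3 - p^2 - 735p + 2214 = (-(1/24)p - 13/24)(24p^3 - 384p^2 + 3480p - 13776) + (-64p^2 + 576p - 5248)
  24p^3 - 384p^2 + 3480p - 13776 = (-(3/8)p + 21/8)(-64p^2 + 576p - 5248) + (0)
Last nonzero remainder: -64p^2 + 576p - 5248. Dividing through by -64 gives the monic gcd p^2 - 9p + 82.

p^2 - 9p + 82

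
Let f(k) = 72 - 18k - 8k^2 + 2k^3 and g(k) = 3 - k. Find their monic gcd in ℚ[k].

-3 + k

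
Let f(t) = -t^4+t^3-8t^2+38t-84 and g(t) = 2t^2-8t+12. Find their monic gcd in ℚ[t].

By polynomial division,
  -t^4+t^3-8t^2+38t-84 = (-(1/2)t^2-(3/2)t-7)(2t^2-8t+12) + (0)
Last nonzero remainder: 2t^2-8t+12. Dividing through by 2 gives the monic gcd t^2-4t+6.

t^2-4t+6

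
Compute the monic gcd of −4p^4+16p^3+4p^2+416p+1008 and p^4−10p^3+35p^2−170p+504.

Euclidean algorithm in ℚ[p]:
  −4p^4+16p^3+4p^2+416p+1008 = (−4)(p^4−10p^3+35p^2−170p+504) + (−24p^3+144p^2−264p+3024)
  p^4−10p^3+35p^2−170p+504 = (−(1/24)p+1/6)(−24p^3+144p^2−264p+3024) + (0)
Last nonzero remainder: −24p^3+144p^2−264p+3024. Dividing through by −24 gives the monic gcd p^3−6p^2+11p−126.

p^3−6p^2+11p−126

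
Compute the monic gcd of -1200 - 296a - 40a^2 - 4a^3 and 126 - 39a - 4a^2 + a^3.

6 + a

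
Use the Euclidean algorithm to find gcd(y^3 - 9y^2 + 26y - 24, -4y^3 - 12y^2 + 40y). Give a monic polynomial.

y - 2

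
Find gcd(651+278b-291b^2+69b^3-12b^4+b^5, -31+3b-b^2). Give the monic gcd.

31-3b+b^2

Repeated division with remainder:
  b^5-12b^4+69b^3-291b^2+278b+651 = (-b^3+9b^2-11b-21)(-b^2+3b-31) + (0)
Last nonzero remainder: -b^2+3b-31. Dividing through by -1 gives the monic gcd b^2-3b+31.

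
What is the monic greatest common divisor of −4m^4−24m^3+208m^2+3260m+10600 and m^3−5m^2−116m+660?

By polynomial division,
  −4m^4−24m^3+208m^2+3260m+10600 = (−4m−44)(m^3−5m^2−116m+660) + (−476m^2+796m+39640)
  m^3−5m^2−116m+660 = (−(1/476)m+99/14161)(−476m^2+796m+39640) + (−(542190/14161)m+5421900/14161)
  −476m^2+796m+39640 = ((3370318/271095)m+28067102/271095)(−(542190/14161)m+5421900/14161) + (0)
Last nonzero remainder: −(542190/14161)m+5421900/14161. Dividing through by −542190/14161 gives the monic gcd m−10.

m−10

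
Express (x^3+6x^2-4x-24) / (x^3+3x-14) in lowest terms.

Euclidean algorithm in ℚ[x]:
  x^3+6x^2-4x-24 = (x^3+3x-14) + (6x^2-7x-10)
  x^3+3x-14 = ((1/6)x+7/36)(6x^2-7x-10) + ((217/36)x-217/18)
  6x^2-7x-10 = ((216/217)x+180/217)((217/36)x-217/18) + (0)
Last nonzero remainder: (217/36)x-217/18. Dividing through by 217/36 gives the monic gcd x-2.
Cancel x-2 from numerator and denominator to get the reduced form.

(x^2+8x+12)/(x^2+2x+7)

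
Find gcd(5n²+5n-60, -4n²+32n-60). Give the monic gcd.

n-3

Euclidean algorithm in ℚ[n]:
  5n²+5n-60 = (-5/4)(-4n²+32n-60) + (45n-135)
  -4n²+32n-60 = (-(4/45)n+4/9)(45n-135) + (0)
Last nonzero remainder: 45n-135. Dividing through by 45 gives the monic gcd n-3.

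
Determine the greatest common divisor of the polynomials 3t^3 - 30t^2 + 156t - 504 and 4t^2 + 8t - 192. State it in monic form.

By polynomial division,
  3t^3 - 30t^2 + 156t - 504 = ((3/4)t - 9)(4t^2 + 8t - 192) + (372t - 2232)
  4t^2 + 8t - 192 = ((1/93)t + 8/93)(372t - 2232) + (0)
Last nonzero remainder: 372t - 2232. Dividing through by 372 gives the monic gcd t - 6.

t - 6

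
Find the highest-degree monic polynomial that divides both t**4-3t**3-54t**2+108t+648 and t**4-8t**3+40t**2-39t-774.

t**2-3t-18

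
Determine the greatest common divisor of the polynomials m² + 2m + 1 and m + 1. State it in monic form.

Repeated division with remainder:
  m² + 2m + 1 = (m + 1)(m + 1) + (0)
The last nonzero remainder m + 1 is already monic.

m + 1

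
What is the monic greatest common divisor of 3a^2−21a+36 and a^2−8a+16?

a−4

Euclidean algorithm in ℚ[a]:
  3a^2−21a+36 = (3)(a^2−8a+16) + (3a−12)
  a^2−8a+16 = ((1/3)a−4/3)(3a−12) + (0)
Last nonzero remainder: 3a−12. Dividing through by 3 gives the monic gcd a−4.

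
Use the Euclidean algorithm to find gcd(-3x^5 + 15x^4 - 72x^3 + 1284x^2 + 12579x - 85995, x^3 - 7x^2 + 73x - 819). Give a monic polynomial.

x^3 - 7x^2 + 73x - 819

By polynomial division,
  -3x^5 + 15x^4 - 72x^3 + 1284x^2 + 12579x - 85995 = (-3x^2 - 6x + 105)(x^3 - 7x^2 + 73x - 819) + (0)
The last nonzero remainder x^3 - 7x^2 + 73x - 819 is already monic.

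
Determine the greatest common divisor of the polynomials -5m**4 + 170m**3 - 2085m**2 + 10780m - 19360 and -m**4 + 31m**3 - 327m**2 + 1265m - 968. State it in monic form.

Euclidean algorithm in ℚ[m]:
  -5m**4 + 170m**3 - 2085m**2 + 10780m - 19360 = (5)(-m**4 + 31m**3 - 327m**2 + 1265m - 968) + (15m**3 - 450m**2 + 4455m - 14520)
  -m**4 + 31m**3 - 327m**2 + 1265m - 968 = (-(1/15)m + 1/15)(15m**3 - 450m**2 + 4455m - 14520) + (0)
Last nonzero remainder: 15m**3 - 450m**2 + 4455m - 14520. Dividing through by 15 gives the monic gcd m**3 - 30m**2 + 297m - 968.

m**3 - 30m**2 + 297m - 968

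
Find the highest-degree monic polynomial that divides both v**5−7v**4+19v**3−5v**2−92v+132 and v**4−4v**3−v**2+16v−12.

v**3−3v**2−4v+12

Apply the Euclidean algorithm:
  v**5−7v**4+19v**3−5v**2−92v+132 = (v−3)(v**4−4v**3−v**2+16v−12) + (8v**3−24v**2−32v+96)
  v**4−4v**3−v**2+16v−12 = ((1/8)v−1/8)(8v**3−24v**2−32v+96) + (0)
Last nonzero remainder: 8v**3−24v**2−32v+96. Dividing through by 8 gives the monic gcd v**3−3v**2−4v+12.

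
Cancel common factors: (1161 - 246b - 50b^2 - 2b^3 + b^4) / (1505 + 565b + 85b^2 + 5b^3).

Apply the Euclidean algorithm:
  b^4 - 2b^3 - 50b^2 - 246b + 1161 = ((1/5)b - 19/5)(5b^3 + 85b^2 + 565b + 1505) + (160b^2 + 1600b + 6880)
  5b^3 + 85b^2 + 565b + 1505 = ((1/32)b + 7/32)(160b^2 + 1600b + 6880) + (0)
Last nonzero remainder: 160b^2 + 1600b + 6880. Dividing through by 160 gives the monic gcd b^2 + 10b + 43.
Cancel b^2 + 10b + 43 from numerator and denominator to get the reduced form.

(27 - 12b + b^2)/(35 + 5b)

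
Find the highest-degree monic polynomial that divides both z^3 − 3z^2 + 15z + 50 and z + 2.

z + 2

Euclidean algorithm in ℚ[z]:
  z^3 − 3z^2 + 15z + 50 = (z^2 − 5z + 25)(z + 2) + (0)
The last nonzero remainder z + 2 is already monic.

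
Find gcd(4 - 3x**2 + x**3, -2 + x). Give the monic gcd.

-2 + x

Repeated division with remainder:
  x**3 - 3x**2 + 4 = (x**2 - x - 2)(x - 2) + (0)
The last nonzero remainder x - 2 is already monic.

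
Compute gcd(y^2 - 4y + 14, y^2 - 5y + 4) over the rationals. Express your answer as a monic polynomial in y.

1

Repeated division with remainder:
  y^2 - 4y + 14 = (y^2 - 5y + 4) + (y + 10)
  y^2 - 5y + 4 = (y - 15)(y + 10) + (154)
  y + 10 = ((1/154)y + 5/77)(154) + (0)
The last nonzero remainder is the constant 154, so the polynomials are coprime and gcd = 1.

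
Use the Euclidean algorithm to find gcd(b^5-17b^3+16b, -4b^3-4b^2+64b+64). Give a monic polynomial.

b^3+b^2-16b-16

By polynomial division,
  b^5-17b^3+16b = (-(1/4)b^2+(1/4)b)(-4b^3-4b^2+64b+64) + (0)
Last nonzero remainder: -4b^3-4b^2+64b+64. Dividing through by -4 gives the monic gcd b^3+b^2-16b-16.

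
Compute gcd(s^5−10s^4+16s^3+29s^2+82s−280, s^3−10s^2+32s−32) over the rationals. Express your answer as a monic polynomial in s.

s^2−6s+8

Repeated division with remainder:
  s^5−10s^4+16s^3+29s^2+82s−280 = (s^2−16)(s^3−10s^2+32s−32) + (−99s^2+594s−792)
  s^3−10s^2+32s−32 = (−(1/99)s+4/99)(−99s^2+594s−792) + (0)
Last nonzero remainder: −99s^2+594s−792. Dividing through by −99 gives the monic gcd s^2−6s+8.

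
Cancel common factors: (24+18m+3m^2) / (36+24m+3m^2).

(4+m)/(6+m)

Apply the Euclidean algorithm:
  3m^2+18m+24 = (3m^2+24m+36) + (-6m-12)
  3m^2+24m+36 = (-(1/2)m-3)(-6m-12) + (0)
Last nonzero remainder: -6m-12. Dividing through by -6 gives the monic gcd m+2.
Cancel m+2 from numerator and denominator to get the reduced form.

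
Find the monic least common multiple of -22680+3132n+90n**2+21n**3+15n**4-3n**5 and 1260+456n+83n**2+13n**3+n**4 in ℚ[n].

By polynomial division,
  -3n**5+15n**4+21n**3+90n**2+3132n-22680 = (-3n+54)(n**4+13n**3+83n**2+456n+1260) + (-432n**3-3024n**2-17712n-90720)
  n**4+13n**3+83n**2+456n+1260 = (-(1/432)n-1/72)(-432n**3-3024n**2-17712n-90720) + (0)
Last nonzero remainder: -432n**3-3024n**2-17712n-90720. Dividing through by -432 gives the monic gcd n**3+7n**2+41n+210.
Then lcm(f, g) = f·g / gcd(f, g); expanding and making the result monic gives the answer.

45360+1296n-1224n**2-72n**3-37n**4+n**5+n**6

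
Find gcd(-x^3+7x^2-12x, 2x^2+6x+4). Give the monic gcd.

By polynomial division,
  -x^3+7x^2-12x = (-(1/2)x+5)(2x^2+6x+4) + (-40x-20)
  2x^2+6x+4 = (-(1/20)x-1/8)(-40x-20) + (3/2)
  -40x-20 = (-(80/3)x-40/3)(3/2) + (0)
The last nonzero remainder is the constant 3/2, so the polynomials are coprime and gcd = 1.

1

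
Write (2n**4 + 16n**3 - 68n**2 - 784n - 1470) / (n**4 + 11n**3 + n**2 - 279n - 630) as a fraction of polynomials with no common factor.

(2n**2 - 4n - 70)/(n**2 + n - 30)

Apply the Euclidean algorithm:
  2n**4 + 16n**3 - 68n**2 - 784n - 1470 = (2)(n**4 + 11n**3 + n**2 - 279n - 630) + (-6n**3 - 70n**2 - 226n - 210)
  n**4 + 11n**3 + n**2 - 279n - 630 = (-(1/6)n + 1/9)(-6n**3 - 70n**2 - 226n - 210) + (-(260/9)n**2 - (2600/9)n - 1820/3)
  -6n**3 - 70n**2 - 226n - 210 = ((27/130)n + 9/26)(-(260/9)n**2 - (2600/9)n - 1820/3) + (0)
Last nonzero remainder: -(260/9)n**2 - (2600/9)n - 1820/3. Dividing through by -260/9 gives the monic gcd n**2 + 10n + 21.
Cancel n**2 + 10n + 21 from numerator and denominator to get the reduced form.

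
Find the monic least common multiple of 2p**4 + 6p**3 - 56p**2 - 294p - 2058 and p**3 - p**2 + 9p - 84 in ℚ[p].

Repeated division with remainder:
  2p**4 + 6p**3 - 56p**2 - 294p - 2058 = (2p + 8)(p**3 - p**2 + 9p - 84) + (-66p**2 - 198p - 1386)
  p**3 - p**2 + 9p - 84 = (-(1/66)p + 2/33)(-66p**2 - 198p - 1386) + (0)
Last nonzero remainder: -66p**2 - 198p - 1386. Dividing through by -66 gives the monic gcd p**2 + 3p + 21.
Then lcm(f, g) = f·g / gcd(f, g); expanding and making the result monic gives the answer.

p**5 - p**4 - 40p**3 - 35p**2 - 441p + 4116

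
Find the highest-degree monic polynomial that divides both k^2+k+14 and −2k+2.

By polynomial division,
  k^2+k+14 = (−(1/2)k−1)(−2k+2) + (16)
  −2k+2 = (−(1/8)k+1/8)(16) + (0)
The last nonzero remainder is the constant 16, so the polynomials are coprime and gcd = 1.

1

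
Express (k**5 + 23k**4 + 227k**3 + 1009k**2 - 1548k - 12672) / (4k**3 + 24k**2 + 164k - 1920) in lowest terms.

(k**3 + 12k**2 - k - 132)/(4k - 20)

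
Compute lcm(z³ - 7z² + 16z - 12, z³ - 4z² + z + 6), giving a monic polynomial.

Apply the Euclidean algorithm:
  z³ - 7z² + 16z - 12 = (z³ - 4z² + z + 6) + (-3z² + 15z - 18)
  z³ - 4z² + z + 6 = (-(1/3)z - 1/3)(-3z² + 15z - 18) + (0)
Last nonzero remainder: -3z² + 15z - 18. Dividing through by -3 gives the monic gcd z² - 5z + 6.
Then lcm(f, g) = f·g / gcd(f, g); expanding and making the result monic gives the answer.

z⁴ - 6z³ + 9z² + 4z - 12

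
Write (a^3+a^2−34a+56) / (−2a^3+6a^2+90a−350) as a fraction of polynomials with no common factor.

Repeated division with remainder:
  a^3+a^2−34a+56 = (−1/2)(−2a^3+6a^2+90a−350) + (4a^2+11a−119)
  −2a^3+6a^2+90a−350 = (−(1/2)a+23/8)(4a^2+11a−119) + (−(9/8)a−63/8)
  4a^2+11a−119 = (−(32/9)a+136/9)(−(9/8)a−63/8) + (0)
Last nonzero remainder: −(9/8)a−63/8. Dividing through by −9/8 gives the monic gcd a+7.
Cancel a+7 from numerator and denominator to get the reduced form.

(−a^2+6a−8)/(2a^2−20a+50)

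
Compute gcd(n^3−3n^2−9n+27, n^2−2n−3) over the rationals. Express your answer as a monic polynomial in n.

By polynomial division,
  n^3−3n^2−9n+27 = (n−1)(n^2−2n−3) + (−8n+24)
  n^2−2n−3 = (−(1/8)n−1/8)(−8n+24) + (0)
Last nonzero remainder: −8n+24. Dividing through by −8 gives the monic gcd n−3.

n−3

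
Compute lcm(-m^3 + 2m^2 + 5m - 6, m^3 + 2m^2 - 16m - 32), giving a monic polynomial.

Apply the Euclidean algorithm:
  -m^3 + 2m^2 + 5m - 6 = (-1)(m^3 + 2m^2 - 16m - 32) + (4m^2 - 11m - 38)
  m^3 + 2m^2 - 16m - 32 = ((1/4)m + 19/16)(4m^2 - 11m - 38) + ((105/16)m + 105/8)
  4m^2 - 11m - 38 = ((64/105)m - 304/105)((105/16)m + 105/8) + (0)
Last nonzero remainder: (105/16)m + 105/8. Dividing through by 105/16 gives the monic gcd m + 2.
Then lcm(f, g) = f·g / gcd(f, g); expanding and making the result monic gives the answer.

m^5 - 2m^4 - 21m^3 + 38m^2 + 80m - 96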